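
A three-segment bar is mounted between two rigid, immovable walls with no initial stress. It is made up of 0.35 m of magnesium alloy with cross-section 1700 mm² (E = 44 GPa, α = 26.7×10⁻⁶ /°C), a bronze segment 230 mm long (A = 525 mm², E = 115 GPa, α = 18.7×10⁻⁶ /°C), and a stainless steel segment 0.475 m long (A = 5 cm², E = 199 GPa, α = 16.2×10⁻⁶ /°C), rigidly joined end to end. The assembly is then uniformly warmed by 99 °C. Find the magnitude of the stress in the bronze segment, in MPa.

Free thermal expansion of the whole bar: Σ αᵢΔT Lᵢ = 26.7×10⁻⁶×99×350 + 18.7×10⁻⁶×99×230 + 16.2×10⁻⁶×99×475 = 2.113 mm.
The walls prevent any net length change, so an axial force P (same in every segment) develops. Compatibility: P · Σ Lᵢ/(AᵢEᵢ) = δ_free.
Σ Lᵢ/(AᵢEᵢ) = 350/(1700×44×10³) + 230/(525×115×10³) + 475/(500×199×10³) = 1.326×10⁻⁵ mm/N.
P = 2.113 / 1.326×10⁻⁵ = 159300 N = 159.3 kN, compressive.
σ_{bronze} = P / A = 159300 / 525 = 303.4 MPa.

σ ≈ 303 MPa (compressive)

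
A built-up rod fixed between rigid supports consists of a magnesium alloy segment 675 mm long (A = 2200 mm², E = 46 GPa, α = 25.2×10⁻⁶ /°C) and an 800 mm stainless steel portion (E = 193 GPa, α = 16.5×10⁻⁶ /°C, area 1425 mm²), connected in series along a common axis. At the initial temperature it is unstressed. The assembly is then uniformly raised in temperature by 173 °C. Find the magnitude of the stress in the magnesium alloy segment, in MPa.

If the supports were absent, the total length change would be Σ αᵢΔT Lᵢ = 25.2×10⁻⁶×173×675 + 16.5×10⁻⁶×173×800 = 5.226 mm.
Since the ends are fixed, an axial force P builds up, equal in every segment, with P · Σ Lᵢ/(AᵢEᵢ) = δ_free.
The series flexibility is Σ Lᵢ/(AᵢEᵢ) = 675/(2200×46×10³) + 800/(1425×193×10³) = 9.579×10⁻⁶ mm/N.
Hence P = δ_free / Σ(L/AE) = 5.226/9.579×10⁻⁶ = 545.6 kN (compressive).
σ_{magnesium alloy} = P / A = 545600 / 2200 = 248 MPa.

σ ≈ 248 MPa (compressive)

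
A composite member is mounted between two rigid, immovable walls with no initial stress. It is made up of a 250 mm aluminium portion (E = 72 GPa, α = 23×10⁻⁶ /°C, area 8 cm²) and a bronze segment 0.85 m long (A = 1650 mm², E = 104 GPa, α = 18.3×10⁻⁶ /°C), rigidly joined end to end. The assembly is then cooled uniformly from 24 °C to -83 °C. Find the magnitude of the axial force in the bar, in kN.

Free thermal contraction of the whole bar: Σ αᵢΔT Lᵢ = 23×10⁻⁶×107×250 + 18.3×10⁻⁶×107×850 = 2.28 mm.
The rigid supports impose zero overall length change; the single axial force P common to all segments must satisfy P Σ Lᵢ/(AᵢEᵢ) = δ_free.
Σ Lᵢ/(AᵢEᵢ) = 250/(800×72×10³) + 850/(1650×104×10³) = 9.294×10⁻⁶ mm/N.
P = 2.28 / 9.294×10⁻⁶ = 245300 N = 245.3 kN, tensile.

P ≈ 245 kN (tensile)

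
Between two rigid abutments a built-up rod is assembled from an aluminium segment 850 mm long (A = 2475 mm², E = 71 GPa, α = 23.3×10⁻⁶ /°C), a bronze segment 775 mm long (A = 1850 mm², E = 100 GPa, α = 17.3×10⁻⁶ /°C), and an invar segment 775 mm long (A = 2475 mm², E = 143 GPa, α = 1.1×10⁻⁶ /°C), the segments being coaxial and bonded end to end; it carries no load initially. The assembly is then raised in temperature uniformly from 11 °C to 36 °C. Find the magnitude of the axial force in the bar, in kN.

P ≈ 75.9 kN (compressive)

With the walls removed the bar would change length by δ_free = Σ αᵢΔT Lᵢ = 23.3×10⁻⁶×25×850 + 17.3×10⁻⁶×25×775 + 1.1×10⁻⁶×25×775 = 0.8516 mm.
The walls prevent any net length change, so an axial force P (same in every segment) develops. Compatibility: P · Σ Lᵢ/(AᵢEᵢ) = δ_free.
Σ Lᵢ/(AᵢEᵢ) = 850/(2475×71×10³) + 775/(1850×100×10³) + 775/(2475×143×10³) = 1.122×10⁻⁵ mm/N.
Hence P = δ_free / Σ(L/AE) = 0.8516/1.122×10⁻⁵ = 75.93 kN (compressive).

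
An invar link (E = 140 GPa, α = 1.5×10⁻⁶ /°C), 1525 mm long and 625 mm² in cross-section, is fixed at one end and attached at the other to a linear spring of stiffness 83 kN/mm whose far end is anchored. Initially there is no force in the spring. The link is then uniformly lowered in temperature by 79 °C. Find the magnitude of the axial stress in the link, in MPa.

The unrestrained thermal change is αΔT L = 1.5×10⁻⁶ × 79 × 1525 = 0.1807 mm.
With a force P in the spring, the elastic change of the link is PL/(AE) and that of the spring is P/k; compatibility requires their sum to equal δ_free.
So P = δ_free / [L/(AE) + 1/k] = 0.1807 / [ 1525/(625×140×10³) + 1/(83×10³) ].
P = 0.1807 / 2.948×10⁻⁵ = 6131 N.
σ = P/A = 6131/625 = 9.809 MPa.

σ ≈ 9.81 MPa (tensile)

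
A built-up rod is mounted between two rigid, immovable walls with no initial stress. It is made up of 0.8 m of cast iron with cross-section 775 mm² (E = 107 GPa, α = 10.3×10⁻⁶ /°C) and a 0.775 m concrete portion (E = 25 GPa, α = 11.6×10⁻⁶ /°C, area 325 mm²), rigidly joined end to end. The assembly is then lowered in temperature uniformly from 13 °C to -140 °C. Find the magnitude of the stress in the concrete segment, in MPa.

σ ≈ 77.2 MPa (tensile)

If the supports were absent, the total length change would be Σ αᵢΔT Lᵢ = 10.3×10⁻⁶×153×800 + 11.6×10⁻⁶×153×775 = 2.636 mm.
The walls prevent any net length change, so an axial force P (same in every segment) develops. Compatibility: P · Σ Lᵢ/(AᵢEᵢ) = δ_free.
The series flexibility is Σ Lᵢ/(AᵢEᵢ) = 800/(775×107×10³) + 775/(325×25×10³) = 0.000105 mm/N.
Hence P = δ_free / Σ(L/AE) = 2.636/0.000105 = 25.1 kN (tensile).
σ_{concrete} = P / A = 25100 / 325 = 77.23 MPa.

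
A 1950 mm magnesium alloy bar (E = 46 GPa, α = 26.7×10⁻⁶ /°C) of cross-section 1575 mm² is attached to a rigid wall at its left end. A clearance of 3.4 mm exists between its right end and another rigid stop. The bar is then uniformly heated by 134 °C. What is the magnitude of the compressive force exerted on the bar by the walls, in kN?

If the wall were absent the bar would grow by αΔT L = 26.7×10⁻⁶ × 134 × 1950 = 6.977 mm.
The gap closes (δ_free > 3.4 mm) and the wall then resists a further 6.977 − 3.4 = 3.577 mm of expansion.
That suppressed elongation corresponds to σ = E·Δ/L = 46×10³ × 3.577/1950 = 84.37 MPa.
P = σA = 84.37 × 1575 = 132.9 kN.

P ≈ 133 kN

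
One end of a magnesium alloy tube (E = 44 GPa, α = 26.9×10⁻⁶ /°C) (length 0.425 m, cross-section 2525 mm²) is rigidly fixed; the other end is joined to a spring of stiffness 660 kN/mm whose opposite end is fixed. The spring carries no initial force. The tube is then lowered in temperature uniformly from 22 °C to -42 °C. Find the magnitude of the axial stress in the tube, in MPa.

σ ≈ 54.3 MPa (tensile)

Free thermal contraction: δ_free = αΔT L = 26.9×10⁻⁶ × 64 × 425 = 0.7317 mm.
With a force P in the spring, the elastic change of the tube is PL/(AE) and that of the spring is P/k; compatibility requires their sum to equal δ_free.
So P = δ_free / [L/(AE) + 1/k] = 0.7317 / [ 425/(2525×44×10³) + 1/(660×10³) ].
P = 0.7317 / 5.341×10⁻⁶ = 137000 N.
σ = P/A = 137000/2525 = 54.26 MPa.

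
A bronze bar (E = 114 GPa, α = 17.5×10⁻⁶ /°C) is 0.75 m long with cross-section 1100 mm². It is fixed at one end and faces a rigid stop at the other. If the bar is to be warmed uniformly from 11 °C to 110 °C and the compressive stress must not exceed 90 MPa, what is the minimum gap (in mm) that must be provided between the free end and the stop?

g ≈ 0.707 mm

With no wall the bar would lengthen by αΔT L = 17.5×10⁻⁶ × 99 × 750 = 1.299 mm.
At the allowable stress the elastic shortening the wall may impose is σL/E = 90 × 750 / (114×10³) = 0.5921 mm.
So the gap has to take up the difference, g_min = δ_free − σL/E = 1.299 − 0.5921 = 0.7073 mm.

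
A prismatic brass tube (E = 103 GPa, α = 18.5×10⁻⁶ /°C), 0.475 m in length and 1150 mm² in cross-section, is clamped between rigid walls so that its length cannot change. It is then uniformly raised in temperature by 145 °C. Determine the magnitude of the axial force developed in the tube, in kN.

P ≈ 318 kN (compressive)

Full restraint means ε = 0, so the stress is σ = EαΔT = 103×10³ × 18.5×10⁻⁶ × 145 = 276.3 MPa.
Axial force P = σA = 276.3 × 1150 = 317700 N = 317.7 kN, compressive.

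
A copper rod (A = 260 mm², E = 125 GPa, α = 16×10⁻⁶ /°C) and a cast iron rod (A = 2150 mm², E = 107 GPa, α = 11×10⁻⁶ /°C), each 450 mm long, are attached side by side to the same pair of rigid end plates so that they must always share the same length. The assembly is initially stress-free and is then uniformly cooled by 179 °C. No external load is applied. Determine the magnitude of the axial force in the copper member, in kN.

Equilibrium of a rigid end plate with no external load gives equal and opposite internal forces ±P in the two members. Since α_{copper} > α_{cast iron}, cooling drives the copper into tension and the cast iron into compression.
Setting the final lengths equal and cancelling L: (α₁ − α₂)ΔT = P/(A₁E₁) + P/(A₂E₂).
|α₁ − α₂|·ΔT = 5×10⁻⁶ × 179 = 0.000895.
1/(A₁E₁) + 1/(A₂E₂) = 1/(260×125×10³) + 1/(2150×107×10³) = 3.512×10⁻⁸ N⁻¹.
So P = 0.000895 / 3.512×10⁻⁸ = 25.49 kN.

P ≈ 25.5 kN (tensile in the copper)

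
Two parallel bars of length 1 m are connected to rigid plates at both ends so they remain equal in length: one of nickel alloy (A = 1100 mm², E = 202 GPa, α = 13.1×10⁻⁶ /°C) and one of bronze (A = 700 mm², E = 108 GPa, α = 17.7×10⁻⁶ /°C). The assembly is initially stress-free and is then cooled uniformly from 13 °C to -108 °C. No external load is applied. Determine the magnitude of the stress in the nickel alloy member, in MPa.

The bronze has the larger α, so on cooling it would change length more than the nickel alloy if both were free. The rigid plates force a common final length, so the bronze is put into tension and the nickel alloy into compression, with equal and opposite forces P (no external load).
Equating the net (thermal + elastic) strains gives |α₁ − α₂|·ΔT = P·[1/(A₁E₁) + 1/(A₂E₂)].
|α₁ − α₂|·ΔT = 4.6×10⁻⁶ × 121 = 0.0005566.
1/(A₁E₁) + 1/(A₂E₂) = 1/(1100×202×10³) + 1/(700×108×10³) = 1.773×10⁻⁸ N⁻¹.
P = 0.0005566 / 1.773×10⁻⁸ = 31400 N = 31.4 kN.
σ_{nickel alloy} = P/A₁ = 31400/1100 = 28.54 MPa, compressive.

σ ≈ 28.5 MPa (compressive)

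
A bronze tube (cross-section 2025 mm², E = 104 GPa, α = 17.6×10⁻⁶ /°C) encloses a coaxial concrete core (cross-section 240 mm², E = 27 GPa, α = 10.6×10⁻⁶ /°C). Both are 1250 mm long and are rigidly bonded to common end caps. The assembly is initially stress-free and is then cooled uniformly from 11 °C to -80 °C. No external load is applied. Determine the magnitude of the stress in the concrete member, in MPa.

σ ≈ 16.7 MPa (compressive)

The bronze has the larger α, so on cooling it would change length more than the concrete if both were free. The rigid plates force a common final length, so the bronze is put into tension and the concrete into compression, with equal and opposite forces P (no external load).
Setting the final lengths equal and cancelling L: (α₁ − α₂)ΔT = P/(A₁E₁) + P/(A₂E₂).
|α₁ − α₂|·ΔT = 7×10⁻⁶ × 91 = 0.000637.
1/(A₁E₁) + 1/(A₂E₂) = 1/(2025×104×10³) + 1/(240×27×10³) = 1.591×10⁻⁷ N⁻¹.
P = 0.000637 / 1.591×10⁻⁷ = 4005 N = 4.005 kN.
σ_{concrete} = P/A₂ = 4005/240 = 16.69 MPa, compressive.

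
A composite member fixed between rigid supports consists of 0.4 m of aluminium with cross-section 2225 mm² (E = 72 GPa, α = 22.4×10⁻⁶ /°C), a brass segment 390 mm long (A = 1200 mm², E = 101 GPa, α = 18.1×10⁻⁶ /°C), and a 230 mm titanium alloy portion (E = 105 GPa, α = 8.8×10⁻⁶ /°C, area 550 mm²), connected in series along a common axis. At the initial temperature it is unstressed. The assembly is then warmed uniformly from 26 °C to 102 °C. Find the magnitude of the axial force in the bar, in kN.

With the walls removed the bar would change length by δ_free = Σ αᵢΔT Lᵢ = 22.4×10⁻⁶×76×400 + 18.1×10⁻⁶×76×390 + 8.8×10⁻⁶×76×230 = 1.371 mm.
The walls prevent any net length change, so an axial force P (same in every segment) develops. Compatibility: P · Σ Lᵢ/(AᵢEᵢ) = δ_free.
The series flexibility is Σ Lᵢ/(AᵢEᵢ) = 400/(2225×72×10³) + 390/(1200×101×10³) + 230/(550×105×10³) = 9.697×10⁻⁶ mm/N.
P = 1.371 / 9.697×10⁻⁶ = 141400 N = 141.4 kN, compressive.

P ≈ 141 kN (compressive)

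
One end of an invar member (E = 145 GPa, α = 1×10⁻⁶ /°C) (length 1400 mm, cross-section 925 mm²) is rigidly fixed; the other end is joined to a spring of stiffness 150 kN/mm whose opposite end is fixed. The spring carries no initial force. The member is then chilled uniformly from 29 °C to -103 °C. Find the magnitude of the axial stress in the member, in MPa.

σ ≈ 11.7 MPa (tensile)

The unrestrained thermal change is αΔT L = 1×10⁻⁶ × 132 × 1400 = 0.1848 mm.
With a force P in the spring, the elastic change of the member is PL/(AE) and that of the spring is P/k; compatibility requires their sum to equal δ_free.
P [ L/(AE) + 1/k ] = δ_free → P [ 1400/(925×145×10³) + 1/(150×10³) ] = 0.1848.
P = 0.1848 / 1.71×10⁻⁵ = 10800 N.
σ = P/A = 10800/925 = 11.68 MPa.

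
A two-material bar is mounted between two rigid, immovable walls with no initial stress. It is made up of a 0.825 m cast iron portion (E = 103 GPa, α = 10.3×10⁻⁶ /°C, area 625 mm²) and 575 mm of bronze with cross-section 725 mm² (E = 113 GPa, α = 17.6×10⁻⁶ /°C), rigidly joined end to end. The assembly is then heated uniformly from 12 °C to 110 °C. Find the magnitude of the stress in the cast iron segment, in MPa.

With the walls removed the bar would change length by δ_free = Σ αᵢΔT Lᵢ = 10.3×10⁻⁶×98×825 + 17.6×10⁻⁶×98×575 = 1.825 mm.
The walls prevent any net length change, so an axial force P (same in every segment) develops. Compatibility: P · Σ Lᵢ/(AᵢEᵢ) = δ_free.
Σ Lᵢ/(AᵢEᵢ) = 825/(625×103×10³) + 575/(725×113×10³) = 1.983×10⁻⁵ mm/N.
Hence P = δ_free / Σ(L/AE) = 1.825/1.983×10⁻⁵ = 91.99 kN (compressive).
σ_{cast iron} = P / A = 91990 / 625 = 147.2 MPa.

σ ≈ 147 MPa (compressive)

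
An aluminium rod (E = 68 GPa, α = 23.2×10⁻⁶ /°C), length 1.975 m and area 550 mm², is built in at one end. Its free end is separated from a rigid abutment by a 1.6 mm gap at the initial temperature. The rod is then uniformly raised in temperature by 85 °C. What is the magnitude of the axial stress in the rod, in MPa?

σ ≈ 79 MPa (compressive)

Unrestrained expansion: δ_free = αΔT L = 23.2×10⁻⁶ × 85 × 1975 = 3.895 mm.
The gap closes (δ_free > 1.6 mm) and the wall then resists a further 3.895 − 1.6 = 2.295 mm of expansion.
Compatibility: PL/(AE) = 2.295 mm, so σ = P/A = E × (2.295/1975) = 79.01 MPa.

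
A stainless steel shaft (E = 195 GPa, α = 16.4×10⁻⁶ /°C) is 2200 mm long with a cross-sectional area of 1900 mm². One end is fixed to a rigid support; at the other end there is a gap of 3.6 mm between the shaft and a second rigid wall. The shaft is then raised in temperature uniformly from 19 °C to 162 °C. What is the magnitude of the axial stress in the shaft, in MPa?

σ ≈ 138 MPa (compressive)

Unrestrained expansion: δ_free = αΔT L = 16.4×10⁻⁶ × 143 × 2200 = 5.159 mm.
The gap closes (δ_free > 3.6 mm) and the wall then resists a further 5.159 − 3.6 = 1.559 mm of expansion.
So σ = E(δ_free − g)/L = 195×10³ × 1.559/2200 = 138.2 MPa.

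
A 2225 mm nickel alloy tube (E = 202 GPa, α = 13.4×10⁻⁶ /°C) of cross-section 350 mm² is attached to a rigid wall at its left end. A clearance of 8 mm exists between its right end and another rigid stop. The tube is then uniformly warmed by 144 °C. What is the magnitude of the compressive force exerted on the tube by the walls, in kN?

If the wall were absent the tube would grow by αΔT L = 13.4×10⁻⁶ × 144 × 2225 = 4.293 mm.
This is smaller than the 8 mm clearance, so the tube expands freely without reaching the stop — the stress is zero.

P ≈ 0 kN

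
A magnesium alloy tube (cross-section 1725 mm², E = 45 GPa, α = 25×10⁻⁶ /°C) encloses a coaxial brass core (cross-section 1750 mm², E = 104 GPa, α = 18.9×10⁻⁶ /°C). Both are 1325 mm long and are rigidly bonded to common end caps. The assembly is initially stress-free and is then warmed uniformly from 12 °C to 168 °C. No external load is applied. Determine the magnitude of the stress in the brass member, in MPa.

Both members must finish at the same length. With the larger α, the magnesium alloy tends to over-expand; the plates restrain it, putting the magnesium alloy in compression and the brass in tension. With no external load the two internal forces are equal and opposite, magnitude P.
Compatibility of the two members (thermal + elastic change equal): (α₁ − α₂)ΔT = P·[1/(A₁E₁) + 1/(A₂E₂)].
|α₁ − α₂|·ΔT = 6.1×10⁻⁶ × 156 = 0.0009516.
1/(A₁E₁) + 1/(A₂E₂) = 1/(1725×45×10³) + 1/(1750×104×10³) = 1.838×10⁻⁸ N⁻¹.
So P = 0.0009516 / 1.838×10⁻⁸ = 51.78 kN.
σ_{brass} = P/A₂ = 51780/1750 = 29.59 MPa, tensile.

σ ≈ 29.6 MPa (tensile)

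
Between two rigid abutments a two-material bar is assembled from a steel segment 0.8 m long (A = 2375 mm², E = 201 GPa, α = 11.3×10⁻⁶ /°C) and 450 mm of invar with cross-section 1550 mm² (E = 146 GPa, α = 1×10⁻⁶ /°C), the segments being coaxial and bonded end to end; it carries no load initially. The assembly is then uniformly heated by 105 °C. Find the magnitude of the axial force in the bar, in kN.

P ≈ 272 kN (compressive)

With the walls removed the bar would change length by δ_free = Σ αᵢΔT Lᵢ = 11.3×10⁻⁶×105×800 + 1×10⁻⁶×105×450 = 0.9965 mm.
The walls prevent any net length change, so an axial force P (same in every segment) develops. Compatibility: P · Σ Lᵢ/(AᵢEᵢ) = δ_free.
Σ Lᵢ/(AᵢEᵢ) = 800/(2375×201×10³) + 450/(1550×146×10³) = 3.664×10⁻⁶ mm/N.
So P = 0.9965 / 3.664×10⁻⁶ = 271.9 kN, compressive.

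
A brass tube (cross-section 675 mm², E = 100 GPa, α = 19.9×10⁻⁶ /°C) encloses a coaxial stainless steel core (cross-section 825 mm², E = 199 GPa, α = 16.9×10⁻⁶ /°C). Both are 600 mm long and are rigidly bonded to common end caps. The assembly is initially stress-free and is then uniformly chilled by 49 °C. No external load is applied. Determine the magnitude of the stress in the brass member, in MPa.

Both members must finish at the same length. With the larger α, the brass tends to over-contract; the plates restrain it, putting the brass in tension and the stainless steel in compression. With no external load the two internal forces are equal and opposite, magnitude P.
Compatibility of the two members (thermal + elastic change equal): (α₁ − α₂)ΔT = P·[1/(A₁E₁) + 1/(A₂E₂)].
|α₁ − α₂|·ΔT = 3×10⁻⁶ × 49 = 0.000147.
1/(A₁E₁) + 1/(A₂E₂) = 1/(675×100×10³) + 1/(825×199×10³) = 2.091×10⁻⁸ N⁻¹.
So P = 0.000147 / 2.091×10⁻⁸ = 7.032 kN.
σ_{brass} = P/A₁ = 7032/675 = 10.42 MPa, tensile.

σ ≈ 10.4 MPa (tensile)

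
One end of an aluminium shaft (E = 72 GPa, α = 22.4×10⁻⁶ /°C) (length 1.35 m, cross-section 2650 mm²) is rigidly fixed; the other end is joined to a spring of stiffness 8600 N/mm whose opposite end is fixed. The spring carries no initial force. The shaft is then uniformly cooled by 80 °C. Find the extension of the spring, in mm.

If the spring were absent the shaft would shorten by αΔT L = 22.4×10⁻⁶ × 80 × 1350 = 2.419 mm.
Let P be the tensile force in the spring. The shaft extends elastically by PL/(AE) and the spring stretches by P/k; together these equal δ_free.
P [ L/(AE) + 1/k ] = δ_free → P [ 1350/(2650×72×10³) + 1/(8600) ] = 2.419.
P = 2.419 / 0.0001234 = 19610 N.
Spring extension = P/k = 19610/(8600) = 2.28 mm.

δ ≈ 2.28 mm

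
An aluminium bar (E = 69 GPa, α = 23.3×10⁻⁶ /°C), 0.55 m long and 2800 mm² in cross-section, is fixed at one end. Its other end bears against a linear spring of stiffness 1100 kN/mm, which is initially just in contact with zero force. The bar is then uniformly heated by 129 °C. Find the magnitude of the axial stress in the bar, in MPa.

σ ≈ 157 MPa (compressive)

The unrestrained thermal change is αΔT L = 23.3×10⁻⁶ × 129 × 550 = 1.653 mm.
Let P be the compressive force at the spring. The bar shortens elastically by PL/(AE) and the spring compresses by P/k; together these equal δ_free.
P [ L/(AE) + 1/k ] = δ_free → P [ 550/(2800×69×10³) + 1/(1100×10³) ] = 1.653.
P = 1.653 / 3.756×10⁻⁶ = 440100 N.
σ = P/A = 440100/2800 = 157.2 MPa.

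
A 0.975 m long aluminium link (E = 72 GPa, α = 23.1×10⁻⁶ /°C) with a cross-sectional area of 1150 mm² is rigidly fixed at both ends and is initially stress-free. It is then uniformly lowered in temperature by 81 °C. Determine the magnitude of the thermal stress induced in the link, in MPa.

σ ≈ 135 MPa (tensile)

With length fixed, the mechanical strain must cancel the thermal strain αΔT = 23.1×10⁻⁶ × 81 = 1871.1×10⁻⁶.
Hence σ = E·αΔT = 72×10³ × 1871.1×10⁻⁶ = 134.7 MPa, tensile.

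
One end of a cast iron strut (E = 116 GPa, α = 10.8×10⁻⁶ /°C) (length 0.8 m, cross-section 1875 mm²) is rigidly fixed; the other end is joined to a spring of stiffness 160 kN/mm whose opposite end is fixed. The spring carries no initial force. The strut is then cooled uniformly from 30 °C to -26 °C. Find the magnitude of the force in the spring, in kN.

P ≈ 48.7 kN

If the spring were absent the strut would shorten by αΔT L = 10.8×10⁻⁶ × 56 × 800 = 0.4838 mm.
Let P be the tensile force in the spring. The strut extends elastically by PL/(AE) and the spring stretches by P/k; together these equal δ_free.
So P = δ_free / [L/(AE) + 1/k] = 0.4838 / [ 800/(1875×116×10³) + 1/(160×10³) ].
P = 0.4838 / 9.928×10⁻⁶ = 48730 N.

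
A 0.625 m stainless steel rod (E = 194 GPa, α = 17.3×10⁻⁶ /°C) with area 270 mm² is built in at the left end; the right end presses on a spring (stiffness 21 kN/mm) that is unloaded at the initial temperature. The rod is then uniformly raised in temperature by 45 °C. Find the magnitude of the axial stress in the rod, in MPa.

σ ≈ 30.3 MPa (compressive)

The unrestrained thermal change is αΔT L = 17.3×10⁻⁶ × 45 × 625 = 0.4866 mm.
With a force P in the spring, the elastic change of the rod is PL/(AE) and that of the spring is P/k; compatibility requires their sum to equal δ_free.
So P = δ_free / [L/(AE) + 1/k] = 0.4866 / [ 625/(270×194×10³) + 1/(21×10³) ].
P = 0.4866 / 5.955×10⁻⁵ = 8171 N.
σ = P/A = 8171/270 = 30.26 MPa.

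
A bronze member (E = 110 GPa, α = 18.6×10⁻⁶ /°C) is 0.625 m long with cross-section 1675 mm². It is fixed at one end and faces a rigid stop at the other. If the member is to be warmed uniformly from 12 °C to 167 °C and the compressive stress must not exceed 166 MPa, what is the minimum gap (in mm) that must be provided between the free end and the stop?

g ≈ 0.859 mm

With no wall the member would lengthen by αΔT L = 18.6×10⁻⁶ × 155 × 625 = 1.802 mm.
A stress of 166 MPa corresponds to the wall pushing the member back by σL/E = 166×625/(110×10³) = 0.9432 mm.
The gap must absorb the remainder: g_min = 1.802 − 0.9432 = 0.8587 mm.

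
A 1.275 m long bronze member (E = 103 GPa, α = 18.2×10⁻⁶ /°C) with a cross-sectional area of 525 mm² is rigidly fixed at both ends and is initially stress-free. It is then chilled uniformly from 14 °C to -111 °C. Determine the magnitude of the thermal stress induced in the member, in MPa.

σ ≈ 234 MPa (tensile)

With length fixed, the mechanical strain must cancel the thermal strain αΔT = 18.2×10⁻⁶ × 125 = 2275×10⁻⁶.
σ = EαΔT = 103×10³ × 18.2×10⁻⁶ × 125 = 234.3 MPa (tensile; the member is trying to contract).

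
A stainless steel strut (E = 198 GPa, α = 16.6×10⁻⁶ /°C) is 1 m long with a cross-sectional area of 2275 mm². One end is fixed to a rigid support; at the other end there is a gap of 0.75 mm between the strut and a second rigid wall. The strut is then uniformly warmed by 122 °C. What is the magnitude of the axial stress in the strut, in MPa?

Unrestrained expansion: δ_free = αΔT L = 16.6×10⁻⁶ × 122 × 1000 = 2.025 mm.
After closing the 0.75 mm clearance, 2.025 − 0.75 = 1.275 mm of expansion remains to be suppressed by the wall.
So σ = E(δ_free − g)/L = 198×10³ × 1.275/1000 = 252.5 MPa.

σ ≈ 252 MPa (compressive)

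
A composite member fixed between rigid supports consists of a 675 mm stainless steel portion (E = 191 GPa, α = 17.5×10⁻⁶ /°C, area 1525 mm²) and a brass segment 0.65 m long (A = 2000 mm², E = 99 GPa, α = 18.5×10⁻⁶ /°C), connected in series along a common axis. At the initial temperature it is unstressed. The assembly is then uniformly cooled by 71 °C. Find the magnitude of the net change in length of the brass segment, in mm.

With the walls removed the bar would change length by δ_free = Σ αᵢΔT Lᵢ = 17.5×10⁻⁶×71×675 + 18.5×10⁻⁶×71×650 = 1.692 mm.
The rigid supports impose zero overall length change; the single axial force P common to all segments must satisfy P Σ Lᵢ/(AᵢEᵢ) = δ_free.
The series flexibility is Σ Lᵢ/(AᵢEᵢ) = 675/(1525×191×10³) + 650/(2000×99×10³) = 5.6×10⁻⁶ mm/N.
P = 1.692 / 5.6×10⁻⁶ = 302200 N = 302.2 kN, tensile.
For the brass segment, free thermal change = 18.5×10⁻⁶×71×650 = 0.8538 mm and elastic change from P = 302200×650/(2000×99×10³) = 0.9921 mm; these oppose, so the net change is 0.138 mm (segment lengthens).

|ΔL| ≈ 0.138 mm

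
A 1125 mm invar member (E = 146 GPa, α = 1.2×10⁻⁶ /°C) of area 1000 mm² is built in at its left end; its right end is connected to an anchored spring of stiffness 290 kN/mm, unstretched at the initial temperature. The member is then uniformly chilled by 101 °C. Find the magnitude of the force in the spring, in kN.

The unrestrained thermal change is αΔT L = 1.2×10⁻⁶ × 101 × 1125 = 0.1363 mm.
Let P be the tensile force in the spring. The member extends elastically by PL/(AE) and the spring stretches by P/k; together these equal δ_free.
So P = δ_free / [L/(AE) + 1/k] = 0.1363 / [ 1125/(1000×146×10³) + 1/(290×10³) ].
P = 0.1363 / 1.115×10⁻⁵ = 12220 N.

P ≈ 12.2 kN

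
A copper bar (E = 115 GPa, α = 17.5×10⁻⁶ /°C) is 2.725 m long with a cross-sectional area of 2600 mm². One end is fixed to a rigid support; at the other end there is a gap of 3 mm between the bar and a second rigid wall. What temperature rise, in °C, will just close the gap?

The gap closes when αΔT L = 3 mm, since the bar is still unstressed at that instant.
ΔT = 3 / (17.5×10⁻⁶ × 2725) = 62.91 °C.

ΔT ≈ 62.9 °C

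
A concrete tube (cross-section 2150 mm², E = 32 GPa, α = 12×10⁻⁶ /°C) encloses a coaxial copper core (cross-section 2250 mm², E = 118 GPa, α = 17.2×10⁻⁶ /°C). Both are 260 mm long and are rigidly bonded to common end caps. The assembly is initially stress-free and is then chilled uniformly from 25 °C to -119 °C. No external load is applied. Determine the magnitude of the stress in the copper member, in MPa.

σ ≈ 18.2 MPa (tensile)

Both members must finish at the same length. With the larger α, the copper tends to over-contract; the plates restrain it, putting the copper in tension and the concrete in compression. With no external load the two internal forces are equal and opposite, magnitude P.
Compatibility of the two members (thermal + elastic change equal): (α₁ − α₂)ΔT = P·[1/(A₁E₁) + 1/(A₂E₂)].
|α₁ − α₂|·ΔT = 5.2×10⁻⁶ × 144 = 0.0007488.
1/(A₁E₁) + 1/(A₂E₂) = 1/(2150×32×10³) + 1/(2250×118×10³) = 1.83×10⁻⁸ N⁻¹.
So P = 0.0007488 / 1.83×10⁻⁸ = 40.91 kN.
σ_{copper} = P/A₂ = 40910/2250 = 18.18 MPa, tensile.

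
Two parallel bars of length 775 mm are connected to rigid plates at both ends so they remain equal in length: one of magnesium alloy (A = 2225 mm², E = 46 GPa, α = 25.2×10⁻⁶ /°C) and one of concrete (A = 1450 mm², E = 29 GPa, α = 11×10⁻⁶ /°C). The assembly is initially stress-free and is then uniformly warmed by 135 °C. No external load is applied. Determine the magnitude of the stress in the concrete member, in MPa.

Both members must finish at the same length. With the larger α, the magnesium alloy tends to over-expand; the plates restrain it, putting the magnesium alloy in compression and the concrete in tension. With no external load the two internal forces are equal and opposite, magnitude P.
Compatibility of the two members (thermal + elastic change equal): (α₁ − α₂)ΔT = P·[1/(A₁E₁) + 1/(A₂E₂)].
|α₁ − α₂|·ΔT = 14.2×10⁻⁶ × 135 = 0.001917.
1/(A₁E₁) + 1/(A₂E₂) = 1/(2225×46×10³) + 1/(1450×29×10³) = 3.355×10⁻⁸ N⁻¹.
P = 0.001917 / 3.355×10⁻⁸ = 57140 N = 57.14 kN.
σ_{concrete} = P/A₂ = 57140/1450 = 39.4 MPa, tensile.

σ ≈ 39.4 MPa (tensile)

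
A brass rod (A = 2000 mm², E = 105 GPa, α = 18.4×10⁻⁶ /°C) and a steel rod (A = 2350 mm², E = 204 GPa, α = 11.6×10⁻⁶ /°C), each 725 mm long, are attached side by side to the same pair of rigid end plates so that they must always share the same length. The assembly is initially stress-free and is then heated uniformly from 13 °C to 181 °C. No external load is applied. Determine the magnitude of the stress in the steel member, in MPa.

Both members must finish at the same length. With the larger α, the brass tends to over-expand; the plates restrain it, putting the brass in compression and the steel in tension. With no external load the two internal forces are equal and opposite, magnitude P.
Compatibility of the two members (thermal + elastic change equal): (α₁ − α₂)ΔT = P·[1/(A₁E₁) + 1/(A₂E₂)].
|α₁ − α₂|·ΔT = 6.8×10⁻⁶ × 168 = 0.001142.
1/(A₁E₁) + 1/(A₂E₂) = 1/(2000×105×10³) + 1/(2350×204×10³) = 6.848×10⁻⁹ N⁻¹.
So P = 0.001142 / 6.848×10⁻⁹ = 166.8 kN.
σ_{steel} = P/A₂ = 166800/2350 = 70.99 MPa, tensile.

σ ≈ 71 MPa (tensile)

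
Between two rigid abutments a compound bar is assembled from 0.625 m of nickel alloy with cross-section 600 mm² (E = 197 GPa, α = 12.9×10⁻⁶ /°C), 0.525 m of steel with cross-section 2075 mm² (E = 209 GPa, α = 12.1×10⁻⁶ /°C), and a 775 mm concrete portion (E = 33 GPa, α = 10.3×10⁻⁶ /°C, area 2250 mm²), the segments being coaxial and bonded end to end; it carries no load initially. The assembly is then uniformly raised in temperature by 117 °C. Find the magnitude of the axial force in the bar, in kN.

If the supports were absent, the total length change would be Σ αᵢΔT Lᵢ = 12.9×10⁻⁶×117×625 + 12.1×10⁻⁶×117×525 + 10.3×10⁻⁶×117×775 = 2.621 mm.
The rigid supports impose zero overall length change; the single axial force P common to all segments must satisfy P Σ Lᵢ/(AᵢEᵢ) = δ_free.
The series flexibility is Σ Lᵢ/(AᵢEᵢ) = 625/(600×197×10³) + 525/(2075×209×10³) + 775/(2250×33×10³) = 1.694×10⁻⁵ mm/N.
Hence P = δ_free / Σ(L/AE) = 2.621/1.694×10⁻⁵ = 154.7 kN (compressive).

P ≈ 155 kN (compressive)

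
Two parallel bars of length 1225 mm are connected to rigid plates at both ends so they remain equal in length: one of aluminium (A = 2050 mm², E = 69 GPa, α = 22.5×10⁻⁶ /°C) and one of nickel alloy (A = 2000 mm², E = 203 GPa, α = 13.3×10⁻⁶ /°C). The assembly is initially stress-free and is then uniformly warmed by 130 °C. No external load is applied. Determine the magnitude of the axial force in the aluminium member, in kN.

P ≈ 125 kN (compressive in the aluminium)

Both members must finish at the same length. With the larger α, the aluminium tends to over-expand; the plates restrain it, putting the aluminium in compression and the nickel alloy in tension. With no external load the two internal forces are equal and opposite, magnitude P.
Compatibility of the two members (thermal + elastic change equal): (α₁ − α₂)ΔT = P·[1/(A₁E₁) + 1/(A₂E₂)].
|α₁ − α₂|·ΔT = 9.2×10⁻⁶ × 130 = 0.001196.
1/(A₁E₁) + 1/(A₂E₂) = 1/(2050×69×10³) + 1/(2000×203×10³) = 9.533×10⁻⁹ N⁻¹.
P = 0.001196 / 9.533×10⁻⁹ = 125500 N = 125.5 kN.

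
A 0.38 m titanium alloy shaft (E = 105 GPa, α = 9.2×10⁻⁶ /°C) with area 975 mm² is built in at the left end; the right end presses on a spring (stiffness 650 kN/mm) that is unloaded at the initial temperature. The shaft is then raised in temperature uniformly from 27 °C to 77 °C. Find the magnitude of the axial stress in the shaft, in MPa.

σ ≈ 34.1 MPa (compressive)

Free thermal expansion: δ_free = αΔT L = 9.2×10⁻⁶ × 50 × 380 = 0.1748 mm.
Let P be the compressive force at the spring. The shaft shortens elastically by PL/(AE) and the spring compresses by P/k; together these equal δ_free.
So P = δ_free / [L/(AE) + 1/k] = 0.1748 / [ 380/(975×105×10³) + 1/(650×10³) ].
P = 0.1748 / 5.25×10⁻⁶ = 33290 N.
σ = P/A = 33290/975 = 34.15 MPa.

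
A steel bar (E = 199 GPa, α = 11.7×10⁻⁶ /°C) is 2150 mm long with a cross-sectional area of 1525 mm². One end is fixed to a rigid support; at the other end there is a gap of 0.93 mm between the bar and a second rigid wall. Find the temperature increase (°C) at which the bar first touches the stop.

ΔT ≈ 37 °C

The gap closes when αΔT L = 0.93 mm, since the bar is still unstressed at that instant.
So ΔT = g/(αL) = 0.93/(11.7×10⁻⁶ × 2150) = 36.97 °C.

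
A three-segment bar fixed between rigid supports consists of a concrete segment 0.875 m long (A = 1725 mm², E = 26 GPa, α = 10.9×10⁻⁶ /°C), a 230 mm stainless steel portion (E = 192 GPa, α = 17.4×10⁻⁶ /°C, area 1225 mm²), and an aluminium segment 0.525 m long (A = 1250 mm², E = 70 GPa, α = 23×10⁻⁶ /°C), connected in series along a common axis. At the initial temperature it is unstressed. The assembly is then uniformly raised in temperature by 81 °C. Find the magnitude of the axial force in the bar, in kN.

P ≈ 78.3 kN (compressive)

If the supports were absent, the total length change would be Σ αᵢΔT Lᵢ = 10.9×10⁻⁶×81×875 + 17.4×10⁻⁶×81×230 + 23×10⁻⁶×81×525 = 2.075 mm.
The walls prevent any net length change, so an axial force P (same in every segment) develops. Compatibility: P · Σ Lᵢ/(AᵢEᵢ) = δ_free.
The series flexibility is Σ Lᵢ/(AᵢEᵢ) = 875/(1725×26×10³) + 230/(1225×192×10³) + 525/(1250×70×10³) = 2.649×10⁻⁵ mm/N.
Hence P = δ_free / Σ(L/AE) = 2.075/2.649×10⁻⁵ = 78.33 kN (compressive).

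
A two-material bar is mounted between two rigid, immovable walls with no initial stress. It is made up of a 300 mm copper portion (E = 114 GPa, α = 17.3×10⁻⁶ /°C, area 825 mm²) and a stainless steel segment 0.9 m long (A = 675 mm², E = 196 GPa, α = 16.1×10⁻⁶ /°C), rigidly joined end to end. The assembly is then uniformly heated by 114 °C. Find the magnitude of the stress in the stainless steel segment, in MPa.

With the walls removed the bar would change length by δ_free = Σ αᵢΔT Lᵢ = 17.3×10⁻⁶×114×300 + 16.1×10⁻⁶×114×900 = 2.244 mm.
The walls prevent any net length change, so an axial force P (same in every segment) develops. Compatibility: P · Σ Lᵢ/(AᵢEᵢ) = δ_free.
Σ Lᵢ/(AᵢEᵢ) = 300/(825×114×10³) + 900/(675×196×10³) = 9.993×10⁻⁶ mm/N.
Hence P = δ_free / Σ(L/AE) = 2.244/9.993×10⁻⁶ = 224.5 kN (compressive).
σ_{stainless steel} = P / A = 224500 / 675 = 332.6 MPa.

σ ≈ 333 MPa (compressive)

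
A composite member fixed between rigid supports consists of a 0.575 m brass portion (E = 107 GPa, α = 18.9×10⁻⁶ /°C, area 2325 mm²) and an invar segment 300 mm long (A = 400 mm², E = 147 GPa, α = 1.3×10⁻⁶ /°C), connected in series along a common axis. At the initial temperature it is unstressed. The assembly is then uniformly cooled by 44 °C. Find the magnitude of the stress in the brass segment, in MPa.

σ ≈ 28.7 MPa (tensile)

With the walls removed the bar would change length by δ_free = Σ αᵢΔT Lᵢ = 18.9×10⁻⁶×44×575 + 1.3×10⁻⁶×44×300 = 0.4953 mm.
The walls prevent any net length change, so an axial force P (same in every segment) develops. Compatibility: P · Σ Lᵢ/(AᵢEᵢ) = δ_free.
Σ Lᵢ/(AᵢEᵢ) = 575/(2325×107×10³) + 300/(400×147×10³) = 7.413×10⁻⁶ mm/N.
Hence P = δ_free / Σ(L/AE) = 0.4953/7.413×10⁻⁶ = 66.82 kN (tensile).
σ_{brass} = P / A = 66820 / 2325 = 28.74 MPa.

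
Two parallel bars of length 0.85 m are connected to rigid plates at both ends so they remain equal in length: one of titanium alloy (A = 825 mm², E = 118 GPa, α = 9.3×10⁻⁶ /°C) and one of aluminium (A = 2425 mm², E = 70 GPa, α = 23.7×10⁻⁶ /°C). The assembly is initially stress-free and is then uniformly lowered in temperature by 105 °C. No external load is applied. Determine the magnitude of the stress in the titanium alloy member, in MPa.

Equilibrium of a rigid end plate with no external load gives equal and opposite internal forces ±P in the two members. Since α_{aluminium} > α_{titanium alloy}, cooling drives the aluminium into tension and the titanium alloy into compression.
Compatibility of the two members (thermal + elastic change equal): (α₁ − α₂)ΔT = P·[1/(A₁E₁) + 1/(A₂E₂)].
|α₁ − α₂|·ΔT = 14.4×10⁻⁶ × 105 = 0.001512.
1/(A₁E₁) + 1/(A₂E₂) = 1/(825×118×10³) + 1/(2425×70×10³) = 1.616×10⁻⁸ N⁻¹.
So P = 0.001512 / 1.616×10⁻⁸ = 93.55 kN.
σ_{titanium alloy} = P/A₁ = 93550/825 = 113.4 MPa, compressive.

σ ≈ 113 MPa (compressive)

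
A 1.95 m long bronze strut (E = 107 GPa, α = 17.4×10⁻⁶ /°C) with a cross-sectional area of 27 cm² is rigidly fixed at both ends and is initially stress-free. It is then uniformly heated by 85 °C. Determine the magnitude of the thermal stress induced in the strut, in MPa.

σ ≈ 158 MPa (compressive)

Because both ends are immovable the net strain is zero, and the suppressed thermal strain is αΔT = 17.4×10⁻⁶ × 85 = 1479×10⁻⁶.
The stress required to suppress this strain is σ = Eε = 107×10³ × 1479×10⁻⁶ = 158.3 MPa, compressive since the strut is trying to expand.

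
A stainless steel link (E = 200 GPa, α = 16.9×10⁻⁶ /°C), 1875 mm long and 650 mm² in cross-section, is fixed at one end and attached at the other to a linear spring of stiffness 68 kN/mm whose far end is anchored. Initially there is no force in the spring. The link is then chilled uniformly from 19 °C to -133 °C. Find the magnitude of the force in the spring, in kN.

Free thermal contraction: δ_free = αΔT L = 16.9×10⁻⁶ × 152 × 1875 = 4.816 mm.
With a force P in the spring, the elastic change of the link is PL/(AE) and that of the spring is P/k; compatibility requires their sum to equal δ_free.
P [ L/(AE) + 1/k ] = δ_free → P [ 1875/(650×200×10³) + 1/(68×10³) ] = 4.816.
P = 4.816 / 2.913×10⁻⁵ = 165400 N.

P ≈ 165 kN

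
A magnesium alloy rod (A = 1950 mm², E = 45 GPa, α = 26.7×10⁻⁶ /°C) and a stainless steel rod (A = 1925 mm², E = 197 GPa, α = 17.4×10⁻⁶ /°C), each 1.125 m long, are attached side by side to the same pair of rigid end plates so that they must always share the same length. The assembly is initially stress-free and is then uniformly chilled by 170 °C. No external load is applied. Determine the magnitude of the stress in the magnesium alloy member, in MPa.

σ ≈ 57.8 MPa (tensile)

Equilibrium of a rigid end plate with no external load gives equal and opposite internal forces ±P in the two members. Since α_{magnesium alloy} > α_{stainless steel}, cooling drives the magnesium alloy into tension and the stainless steel into compression.
Equating the net (thermal + elastic) strains gives |α₁ − α₂|·ΔT = P·[1/(A₁E₁) + 1/(A₂E₂)].
|α₁ − α₂|·ΔT = 9.3×10⁻⁶ × 170 = 0.001581.
1/(A₁E₁) + 1/(A₂E₂) = 1/(1950×45×10³) + 1/(1925×197×10³) = 1.403×10⁻⁸ N⁻¹.
So P = 0.001581 / 1.403×10⁻⁸ = 112.7 kN.
σ_{magnesium alloy} = P/A₁ = 112700/1950 = 57.78 MPa, tensile.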